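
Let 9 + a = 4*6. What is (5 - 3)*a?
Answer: 30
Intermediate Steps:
a = 15 (a = -9 + 4*6 = -9 + 24 = 15)
(5 - 3)*a = (5 - 3)*15 = 2*15 = 30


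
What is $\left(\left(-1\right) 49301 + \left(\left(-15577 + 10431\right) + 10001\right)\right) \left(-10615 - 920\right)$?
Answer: $512684610$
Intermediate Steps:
$\left(\left(-1\right) 49301 + \left(\left(-15577 + 10431\right) + 10001\right)\right) \left(-10615 - 920\right) = \left(-49301 + \left(-5146 + 10001\right)\right) \left(-11535\right) = \left(-49301 + 4855\right) \left(-11535\right) = \left(-44446\right) \left(-11535\right) = 512684610$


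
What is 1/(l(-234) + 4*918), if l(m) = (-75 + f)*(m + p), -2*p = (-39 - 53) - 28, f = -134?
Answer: 1/40038 ≈ 2.4976e-5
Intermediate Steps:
p = 60 (p = -((-39 - 53) - 28)/2 = -(-92 - 28)/2 = -½*(-120) = 60)
l(m) = -12540 - 209*m (l(m) = (-75 - 134)*(m + 60) = -209*(60 + m) = -12540 - 209*m)
1/(l(-234) + 4*918) = 1/((-12540 - 209*(-234)) + 4*918) = 1/((-12540 + 48906) + 3672) = 1/(36366 + 3672) = 1/40038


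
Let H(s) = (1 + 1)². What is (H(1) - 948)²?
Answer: 891136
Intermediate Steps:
H(s) = 4 (H(s) = 2² = 4)
(H(1) - 948)² = (4 - 948)² = (-944)² = 891136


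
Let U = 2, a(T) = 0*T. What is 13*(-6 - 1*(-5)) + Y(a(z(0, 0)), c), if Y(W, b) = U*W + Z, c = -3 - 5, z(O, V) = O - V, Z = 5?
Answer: -8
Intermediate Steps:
a(T) = 0
c = -8
Y(W, b) = 5 + 2*W (Y(W, b) = 2*W + 5 = 5 + 2*W)
13*(-6 - 1*(-5)) + Y(a(z(0, 0)), c) = 13*(-6 - 1*(-5)) + (5 + 2*0) = 13*(-6 + 5) + (5 + 0) = 13*(-1) + 5 = -13 + 5 = -8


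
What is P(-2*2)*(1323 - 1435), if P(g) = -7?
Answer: 784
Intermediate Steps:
P(-2*2)*(1323 - 1435) = -7*(1323 - 1435) = -7*(-112) = 784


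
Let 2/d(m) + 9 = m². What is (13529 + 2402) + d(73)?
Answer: 42376461/2660 ≈ 15931.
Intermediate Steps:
d(m) = 2/(-9 + m²)
(13529 + 2402) + d(73) = (13529 + 2402) + 2/(-9 + 73²) = 15931 + 2/(-9 + 5329) = 15931 + 2/5320 = 15931 + 2*(1/5320) = 15931 + 1/2660 = 42376461/2660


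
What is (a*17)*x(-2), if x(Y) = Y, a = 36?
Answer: -1224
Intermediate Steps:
(a*17)*x(-2) = (36*17)*(-2) = 612*(-2) = -1224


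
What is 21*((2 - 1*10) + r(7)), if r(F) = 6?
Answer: -42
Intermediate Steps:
21*((2 - 1*10) + r(7)) = 21*((2 - 1*10) + 6) = 21*((2 - 10) + 6) = 21*(-8 + 6) = 21*(-2) = -42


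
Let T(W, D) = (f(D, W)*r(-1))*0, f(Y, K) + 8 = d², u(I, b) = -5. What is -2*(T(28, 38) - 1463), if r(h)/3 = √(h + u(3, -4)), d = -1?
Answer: 2926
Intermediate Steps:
f(Y, K) = -7 (f(Y, K) = -8 + (-1)² = -8 + 1 = -7)
r(h) = 3*√(-5 + h) (r(h) = 3*√(h - 5) = 3*√(-5 + h))
T(W, D) = 0 (T(W, D) = -21*√(-5 - 1)*0 = -21*√(-6)*0 = -21*I*√6*0 = 0)
-2*(T(28, 38) - 1463) = -2*(0 - 1463) = -2*(-1463) = 2926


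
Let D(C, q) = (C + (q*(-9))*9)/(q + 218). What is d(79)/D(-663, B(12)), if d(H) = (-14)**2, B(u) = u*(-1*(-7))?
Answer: -59192/7467 ≈ -7.9271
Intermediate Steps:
B(u) = 7*u (B(u) = u*7 = 7*u)
D(C, q) = (C - 81*q)/(218 + q) (D(C, q) = (C - 9*q*9)/(218 + q) = (C - 81*q)/(218 + q))
d(H) = 196
d(79)/D(-663, B(12)) = 196/(((-663 - 567*12)/(218 + 7*12))) = 196/(((-663 - 81*84)/(218 + 84))) = 196/(((-663 - 6804)/302)) = 196/(((1/302)*(-7467))) = 196/(-7467/302) = 196*(-302/7467) = -59192/7467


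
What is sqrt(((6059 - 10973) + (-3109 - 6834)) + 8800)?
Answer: 3*I*sqrt(673) ≈ 77.827*I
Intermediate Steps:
sqrt(((6059 - 10973) + (-3109 - 6834)) + 8800) = sqrt((-4914 - 9943) + 8800) = sqrt(-14857 + 8800) = sqrt(-6057) = 3*I*sqrt(673)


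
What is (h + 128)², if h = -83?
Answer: 2025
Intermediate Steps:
(h + 128)² = (-83 + 128)² = 45² = 2025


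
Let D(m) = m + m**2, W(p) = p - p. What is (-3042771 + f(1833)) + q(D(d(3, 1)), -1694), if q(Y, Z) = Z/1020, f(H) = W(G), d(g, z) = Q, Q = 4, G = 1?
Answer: -1551814057/510 ≈ -3.0428e+6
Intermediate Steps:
W(p) = 0
d(g, z) = 4
f(H) = 0
q(Y, Z) = Z/1020 (q(Y, Z) = Z*(1/1020) = Z/1020)
(-3042771 + f(1833)) + q(D(d(3, 1)), -1694) = (-3042771 + 0) + (1/1020)*(-1694) = -3042771 - 847/510 = -1551814057/510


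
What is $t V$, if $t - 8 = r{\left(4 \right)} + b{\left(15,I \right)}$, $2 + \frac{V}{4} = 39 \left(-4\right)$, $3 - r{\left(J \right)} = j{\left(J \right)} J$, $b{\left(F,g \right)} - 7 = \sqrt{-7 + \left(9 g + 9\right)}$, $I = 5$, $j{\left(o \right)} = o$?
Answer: $-1264 - 632 \sqrt{47} \approx -5596.8$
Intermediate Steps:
$b{\left(F,g \right)} = 7 + \sqrt{2 + 9 g}$ ($b{\left(F,g \right)} = 7 + \sqrt{-7 + \left(9 g + 9\right)} = 7 + \sqrt{-7 + \left(9 + 9 g\right)} = 7 + \sqrt{2 + 9 g}$)
$r{\left(J \right)} = 3 - J^{2}$ ($r{\left(J \right)} = 3 - J J = 3 - J^{2}$)
$V = -632$ ($V = -8 + 4 \cdot 39 \left(-4\right) = -8 + 4 \left(-156\right) = -8 - 624 = -632$)
$t = 2 + \sqrt{47}$ ($t = 8 + \left(\left(3 - 4^{2}\right) + \left(7 + \sqrt{2 + 9 \cdot 5}\right)\right) = 8 + \left(\left(3 - 16\right) + \left(7 + \sqrt{2 + 45}\right)\right) = 8 + \left(\left(3 - 16\right) + \left(7 + \sqrt{47}\right)\right) = 8 - \left(6 - \sqrt{47}\right) = 2 + \sqrt{47} \approx 8.8557$)
$t V = \left(2 + \sqrt{47}\right) \left(-632\right) = -1264 - 632 \sqrt{47}$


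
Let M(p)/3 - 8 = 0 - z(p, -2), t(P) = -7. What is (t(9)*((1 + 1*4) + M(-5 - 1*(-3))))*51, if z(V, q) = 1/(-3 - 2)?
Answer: -52836/5 ≈ -10567.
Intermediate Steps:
z(V, q) = -⅕ (z(V, q) = 1/(-5) = -⅕)
M(p) = 123/5 (M(p) = 24 + 3*(0 - 1*(-⅕)) = 24 + 3*(0 + ⅕) = 24 + 3*(⅕) = 24 + ⅗ = 123/5)
(t(9)*((1 + 1*4) + M(-5 - 1*(-3))))*51 = -7*((1 + 1*4) + 123/5)*51 = -7*((1 + 4) + 123/5)*51 = -7*(5 + 123/5)*51 = -7*148/5*51 = -1036/5*51 = -52836/5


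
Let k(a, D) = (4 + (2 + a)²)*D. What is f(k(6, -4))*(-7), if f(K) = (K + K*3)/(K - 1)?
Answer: -1088/39 ≈ -27.897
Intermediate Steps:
k(a, D) = D*(4 + (2 + a)²)
f(K) = 4*K/(-1 + K) (f(K) = (K + 3*K)/(-1 + K) = (4*K)/(-1 + K) = 4*K/(-1 + K))
f(k(6, -4))*(-7) = (4*(-4*(4 + (2 + 6)²))/(-1 - 4*(4 + (2 + 6)²)))*(-7) = (4*(-4*(4 + 8²))/(-1 - 4*(4 + 8²)))*(-7) = (4*(-4*(4 + 64))/(-1 - 4*(4 + 64)))*(-7) = (4*(-4*68)/(-1 - 4*68))*(-7) = (4*(-272)/(-1 - 272))*(-7) = (4*(-272)/(-273))*(-7) = (4*(-272)*(-1/273))*(-7) = (1088/273)*(-7) = -1088/39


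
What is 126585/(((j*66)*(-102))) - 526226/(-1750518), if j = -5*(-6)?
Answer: -3529621/10821384 ≈ -0.32617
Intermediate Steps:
j = 30
126585/(((j*66)*(-102))) - 526226/(-1750518) = 126585/(((30*66)*(-102))) - 526226/(-1750518) = 126585/((1980*(-102))) - 526226*(-1/1750518) = 126585/(-201960) + 263113/875259 = 126585*(-1/201960) + 263113/875259 = -2813/4488 + 263113/875259 = -3529621/10821384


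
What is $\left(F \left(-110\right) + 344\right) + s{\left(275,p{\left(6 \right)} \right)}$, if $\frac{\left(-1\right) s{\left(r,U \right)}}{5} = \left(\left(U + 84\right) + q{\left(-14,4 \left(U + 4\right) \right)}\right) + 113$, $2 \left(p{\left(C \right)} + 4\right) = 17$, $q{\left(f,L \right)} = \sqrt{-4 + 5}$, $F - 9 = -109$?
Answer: $\frac{20663}{2} \approx 10332.0$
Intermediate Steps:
$F = -100$ ($F = 9 - 109 = -100$)
$q{\left(f,L \right)} = 1$ ($q{\left(f,L \right)} = \sqrt{1} = 1$)
$p{\left(C \right)} = \frac{9}{2}$ ($p{\left(C \right)} = -4 + \frac{1}{2} \cdot 17 = -4 + \frac{17}{2} = \frac{9}{2}$)
$s{\left(r,U \right)} = -990 - 5 U$ ($s{\left(r,U \right)} = - 5 \left(\left(\left(U + 84\right) + 1\right) + 113\right) = - 5 \left(\left(\left(84 + U\right) + 1\right) + 113\right) = - 5 \left(\left(85 + U\right) + 113\right) = - 5 \left(198 + U\right) = -990 - 5 U$)
$\left(F \left(-110\right) + 344\right) + s{\left(275,p{\left(6 \right)} \right)} = \left(\left(-100\right) \left(-110\right) + 344\right) - \frac{2025}{2} = \left(11000 + 344\right) - \frac{2025}{2} = 11344 - \frac{2025}{2} = \frac{20663}{2}$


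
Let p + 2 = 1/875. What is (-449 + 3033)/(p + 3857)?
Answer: 1130500/1686563 ≈ 0.67030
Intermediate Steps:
p = -1749/875 (p = -2 + 1/875 = -1749/875 ≈ -1.9989)
(-449 + 3033)/(p + 3857) = (-449 + 3033)/(-1749/875 + 3857) = 2584/(3373126/875) = 2584*(875/3373126) = 1130500/1686563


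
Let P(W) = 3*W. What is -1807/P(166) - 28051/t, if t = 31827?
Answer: -23826929/5283282 ≈ -4.5099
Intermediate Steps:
-1807/P(166) - 28051/t = -1807/(3*166) - 28051/31827 = -1807/498 - 28051*1/31827 = -1807*1/498 - 28051/31827 = -1807/498 - 28051/31827 = -23826929/5283282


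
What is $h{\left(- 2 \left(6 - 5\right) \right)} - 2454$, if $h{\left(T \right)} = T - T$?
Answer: $-2454$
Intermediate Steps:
$h{\left(T \right)} = 0$
$h{\left(- 2 \left(6 - 5\right) \right)} - 2454 = 0 - 2454 = -2454$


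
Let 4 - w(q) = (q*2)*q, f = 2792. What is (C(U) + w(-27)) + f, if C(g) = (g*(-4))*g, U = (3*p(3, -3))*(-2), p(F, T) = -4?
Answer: -966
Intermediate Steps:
U = 24 (U = (3*(-4))*(-2) = -12*(-2) = 24)
C(g) = -4*g² (C(g) = (-4*g)*g = -4*g²)
w(q) = 4 - 2*q² (w(q) = 4 - q*2*q = 4 - 2*q*q = 4 - 2*q²)
(C(U) + w(-27)) + f = (-4*24² + (4 - 2*(-27)²)) + 2792 = (-4*576 + (4 - 2*729)) + 2792 = (-2304 + (4 - 1458)) + 2792 = (-2304 - 1454) + 2792 = -3758 + 2792 = -966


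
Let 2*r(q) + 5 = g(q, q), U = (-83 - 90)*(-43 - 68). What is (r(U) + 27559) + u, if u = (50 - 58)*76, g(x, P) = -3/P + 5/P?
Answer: 1034984093/38406 ≈ 26949.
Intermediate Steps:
U = 19203 (U = -173*(-111) = 19203)
g(x, P) = 2/P
r(q) = -5/2 + 1/q (r(q) = -5/2 + (2/q)/2 = -5/2 + 1/q)
u = -608 (u = -8*76 = -608)
(r(U) + 27559) + u = ((-5/2 + 1/19203) + 27559) - 608 = (-96013/38406 + 27559) - 608 = 1058334941/38406 - 608 = 1034984093/38406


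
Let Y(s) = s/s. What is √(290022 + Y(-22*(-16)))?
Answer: √290023 ≈ 538.54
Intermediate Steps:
Y(s) = 1
√(290022 + Y(-22*(-16))) = √(290022 + 1) = √290023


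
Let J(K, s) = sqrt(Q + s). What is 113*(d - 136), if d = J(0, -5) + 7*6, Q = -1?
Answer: -10622 + 113*I*sqrt(6) ≈ -10622.0 + 276.79*I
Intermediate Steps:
J(K, s) = sqrt(-1 + s)
d = 42 + I*sqrt(6) (d = sqrt(-1 - 5) + 7*6 = sqrt(-6) + 42 = I*sqrt(6) + 42 = 42 + I*sqrt(6) ≈ 42.0 + 2.4495*I)
113*(d - 136) = 113*((42 + I*sqrt(6)) - 136) = 113*(-94 + I*sqrt(6)) = -10622 + 113*I*sqrt(6)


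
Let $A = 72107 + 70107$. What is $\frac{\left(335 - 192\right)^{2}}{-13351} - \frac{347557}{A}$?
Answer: $- \frac{44664897}{11234906} \approx -3.9755$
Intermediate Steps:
$A = 142214$
$\frac{\left(335 - 192\right)^{2}}{-13351} - \frac{347557}{A} = \frac{\left(335 - 192\right)^{2}}{-13351} - \frac{347557}{142214} = 143^{2} \left(- \frac{1}{13351}\right) - \frac{347557}{142214} = 20449 \left(- \frac{1}{13351}\right) - \frac{347557}{142214} = - \frac{121}{79} - \frac{347557}{142214} = - \frac{44664897}{11234906}$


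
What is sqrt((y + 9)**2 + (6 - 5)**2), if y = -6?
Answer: sqrt(10) ≈ 3.1623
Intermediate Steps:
sqrt((y + 9)**2 + (6 - 5)**2) = sqrt((-6 + 9)**2 + (6 - 5)**2) = sqrt(3**2 + 1**2) = sqrt(9 + 1) = sqrt(10)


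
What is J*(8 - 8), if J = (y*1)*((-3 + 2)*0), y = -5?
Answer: 0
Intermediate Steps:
J = 0 (J = (-5*1)*((-3 + 2)*0) = -(-5)*0 = -5*0 = 0)
J*(8 - 8) = 0*(8 - 8) = 0*0 = 0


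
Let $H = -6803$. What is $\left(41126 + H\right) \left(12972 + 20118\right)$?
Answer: $1135748070$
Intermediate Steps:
$\left(41126 + H\right) \left(12972 + 20118\right) = \left(41126 - 6803\right) \left(12972 + 20118\right) = 34323 \cdot 33090 = 1135748070$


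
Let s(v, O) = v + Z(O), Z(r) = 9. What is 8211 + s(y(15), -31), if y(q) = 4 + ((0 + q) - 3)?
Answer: 8236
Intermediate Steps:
y(q) = 1 + q (y(q) = 4 + (q - 3) = 4 + (-3 + q) = 1 + q)
s(v, O) = 9 + v (s(v, O) = v + 9 = 9 + v)
8211 + s(y(15), -31) = 8211 + (9 + (1 + 15)) = 8211 + (9 + 16) = 8211 + 25 = 8236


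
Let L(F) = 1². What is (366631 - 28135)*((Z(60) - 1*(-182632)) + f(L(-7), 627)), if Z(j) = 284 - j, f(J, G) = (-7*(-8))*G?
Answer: 73781296128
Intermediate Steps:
L(F) = 1
f(J, G) = 56*G
(366631 - 28135)*((Z(60) - 1*(-182632)) + f(L(-7), 627)) = (366631 - 28135)*(((284 - 1*60) - 1*(-182632)) + 56*627) = 338496*(((284 - 60) + 182632) + 35112) = 338496*((224 + 182632) + 35112) = 338496*(182856 + 35112) = 338496*217968 = 73781296128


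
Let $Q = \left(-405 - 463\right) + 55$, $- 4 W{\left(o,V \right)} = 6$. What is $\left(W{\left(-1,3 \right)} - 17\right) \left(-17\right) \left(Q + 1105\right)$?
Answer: $91834$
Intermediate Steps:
$W{\left(o,V \right)} = - \frac{3}{2}$ ($W{\left(o,V \right)} = \left(- \frac{1}{4}\right) 6 = - \frac{3}{2}$)
$Q = -813$ ($Q = -868 + 55 = -813$)
$\left(W{\left(-1,3 \right)} - 17\right) \left(-17\right) \left(Q + 1105\right) = \left(- \frac{3}{2} - 17\right) \left(-17\right) \left(-813 + 1105\right) = \left(- \frac{37}{2}\right) \left(-17\right) 292 = \frac{629}{2} \cdot 292 = 91834$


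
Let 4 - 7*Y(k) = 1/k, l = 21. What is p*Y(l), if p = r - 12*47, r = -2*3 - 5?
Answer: -47725/147 ≈ -324.66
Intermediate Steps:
r = -11 (r = -6 - 5 = -11)
p = -575 (p = -11 - 12*47 = -11 - 564 = -575)
Y(k) = 4/7 - 1/(7*k)
p*Y(l) = -575*(-1 + 4*21)/(7*21) = -575*(-1 + 84)/(7*21) = -575*83/(7*21) = -575*83/147 = -47725/147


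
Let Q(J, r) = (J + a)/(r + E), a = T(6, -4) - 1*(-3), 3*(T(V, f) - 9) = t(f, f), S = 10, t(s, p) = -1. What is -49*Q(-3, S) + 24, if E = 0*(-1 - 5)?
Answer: -277/15 ≈ -18.467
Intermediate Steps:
T(V, f) = 26/3 (T(V, f) = 9 + (⅓)*(-1) = 9 - ⅓ = 26/3)
a = 35/3 (a = 26/3 - 1*(-3) = 26/3 + 3 = 35/3 ≈ 11.667)
E = 0 (E = 0*(-6) = 0)
Q(J, r) = (35/3 + J)/r (Q(J, r) = (J + 35/3)/(r + 0) = (35/3 + J)/r)
-49*Q(-3, S) + 24 = -49*(35/3 - 3)/10 + 24 = -49*26/(10*3) + 24 = -49*13/15 + 24 = -637/15 + 24 = -277/15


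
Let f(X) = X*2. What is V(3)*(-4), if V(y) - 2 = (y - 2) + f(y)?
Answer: -36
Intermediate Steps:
f(X) = 2*X
V(y) = 3*y (V(y) = 2 + ((y - 2) + 2*y) = 2 + ((-2 + y) + 2*y) = 2 + (-2 + 3*y) = 3*y)
V(3)*(-4) = (3*3)*(-4) = 9*(-4) = -36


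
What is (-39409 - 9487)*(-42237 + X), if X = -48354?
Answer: 4429537536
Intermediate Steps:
(-39409 - 9487)*(-42237 + X) = (-39409 - 9487)*(-42237 - 48354) = -48896*(-90591) = 4429537536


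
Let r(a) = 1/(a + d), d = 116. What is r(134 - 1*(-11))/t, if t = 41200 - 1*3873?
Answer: 1/9742347 ≈ 1.0264e-7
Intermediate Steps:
r(a) = 1/(116 + a) (r(a) = 1/(a + 116) = 1/(116 + a))
t = 37327 (t = 41200 - 3873 = 37327)
r(134 - 1*(-11))/t = 1/((116 + (134 - 1*(-11)))*37327) = (1/37327)/(116 + (134 + 11)) = (1/37327)/(116 + 145) = (1/37327)/261 = (1/261)*(1/37327) = 1/9742347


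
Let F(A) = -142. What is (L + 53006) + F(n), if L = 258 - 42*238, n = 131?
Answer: 43126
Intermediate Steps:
L = -9738 (L = 258 - 9996 = -9738)
(L + 53006) + F(n) = (-9738 + 53006) - 142 = 43268 - 142 = 43126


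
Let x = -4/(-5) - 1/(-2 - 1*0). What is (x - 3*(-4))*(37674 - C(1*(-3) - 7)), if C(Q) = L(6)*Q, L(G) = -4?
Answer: 2502661/5 ≈ 5.0053e+5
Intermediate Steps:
x = 13/10 (x = -4*(-⅕) - 1/(-2 + 0) = ⅘ - 1/(-2) = ⅘ - 1*(-½) = ⅘ + ½ = 13/10 ≈ 1.3000)
C(Q) = -4*Q
(x - 3*(-4))*(37674 - C(1*(-3) - 7)) = (13/10 - 3*(-4))*(37674 - (-4)*(1*(-3) - 7)) = (13/10 + 12)*(37674 - (-4)*(-3 - 7)) = 133*(37674 - (-4)*(-10))/10 = 133*(37674 - 1*40)/10 = 133*(37674 - 40)/10 = (133/10)*37634 = 2502661/5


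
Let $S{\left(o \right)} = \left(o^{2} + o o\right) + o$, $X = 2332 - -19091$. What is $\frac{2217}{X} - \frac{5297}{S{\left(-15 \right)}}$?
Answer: $- \frac{37504412}{3106335} \approx -12.074$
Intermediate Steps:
$X = 21423$ ($X = 2332 + 19091 = 21423$)
$S{\left(o \right)} = o + 2 o^{2}$ ($S{\left(o \right)} = \left(o^{2} + o^{2}\right) + o = 2 o^{2} + o = o + 2 o^{2}$)
$\frac{2217}{X} - \frac{5297}{S{\left(-15 \right)}} = \frac{2217}{21423} - \frac{5297}{\left(-15\right) \left(1 + 2 \left(-15\right)\right)} = 2217 \cdot \frac{1}{21423} - \frac{5297}{\left(-15\right) \left(1 - 30\right)} = \frac{739}{7141} - \frac{5297}{\left(-15\right) \left(-29\right)} = \frac{739}{7141} - \frac{5297}{435} = - \frac{37504412}{3106335}$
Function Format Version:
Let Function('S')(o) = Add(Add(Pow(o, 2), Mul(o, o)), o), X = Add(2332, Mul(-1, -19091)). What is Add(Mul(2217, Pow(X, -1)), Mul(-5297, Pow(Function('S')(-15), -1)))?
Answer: Rational(-37504412, 3106335) ≈ -12.074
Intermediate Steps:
X = 21423 (X = Add(2332, 19091) = 21423)
Function('S')(o) = Add(o, Mul(2, Pow(o, 2))) (Function('S')(o) = Add(Add(Pow(o, 2), Pow(o, 2)), o) = Add(Mul(2, Pow(o, 2)), o) = Add(o, Mul(2, Pow(o, 2))))
Add(Mul(2217, Pow(X, -1)), Mul(-5297, Pow(Function('S')(-15), -1))) = Add(Mul(2217, Pow(21423, -1)), Mul(-5297, Pow(Mul(-15, Add(1, Mul(2, -15))), -1))) = Add(Mul(2217, Rational(1, 21423)), Mul(-5297, Pow(Mul(-15, Add(1, -30)), -1))) = Add(Rational(739, 7141), Mul(-5297, Pow(Mul(-15, -29), -1))) = Add(Rational(739, 7141), Mul(-5297, Pow(435, -1))) = Add(Rational(739, 7141), Mul(-5297, Rational(1, 435))) = Add(Rational(739, 7141), Rational(-5297, 435)) = Rational(-37504412, 3106335)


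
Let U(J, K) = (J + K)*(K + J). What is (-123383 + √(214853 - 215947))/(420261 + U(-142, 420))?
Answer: -123383/497545 + I*√1094/497545 ≈ -0.24798 + 6.6478e-5*I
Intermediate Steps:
U(J, K) = (J + K)² (U(J, K) = (J + K)*(J + K) = (J + K)²)
(-123383 + √(214853 - 215947))/(420261 + U(-142, 420)) = (-123383 + √(214853 - 215947))/(420261 + (-142 + 420)²) = (-123383 + √(-1094))/(420261 + 278²) = (-123383 + I*√1094)/(420261 + 77284) = (-123383 + I*√1094)/497545 = (-123383 + I*√1094)*(1/497545) = -123383/497545 + I*√1094/497545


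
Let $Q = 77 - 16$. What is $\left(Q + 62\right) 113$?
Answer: $13899$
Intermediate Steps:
$Q = 61$
$\left(Q + 62\right) 113 = \left(61 + 62\right) 113 = 123 \cdot 113 = 13899$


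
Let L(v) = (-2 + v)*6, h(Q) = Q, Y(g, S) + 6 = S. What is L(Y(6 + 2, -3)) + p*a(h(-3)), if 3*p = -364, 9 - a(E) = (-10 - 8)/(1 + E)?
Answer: -66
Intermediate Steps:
Y(g, S) = -6 + S
a(E) = 9 + 18/(1 + E) (a(E) = 9 - (-10 - 8)/(1 + E) = 9 - (-18)/(1 + E) = 9 + 18/(1 + E))
L(v) = -12 + 6*v
p = -364/3 (p = (⅓)*(-364) = -364/3 ≈ -121.33)
L(Y(6 + 2, -3)) + p*a(h(-3)) = (-12 + 6*(-6 - 3)) - 1092*(3 - 3)/(1 - 3) = (-12 + 6*(-9)) - 1092*0/(-2) = (-12 - 54) - 1092*(-1)*0/2 = -66 - 364/3*0 = -66 + 0 = -66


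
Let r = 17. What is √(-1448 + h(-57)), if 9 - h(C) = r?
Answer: 4*I*√91 ≈ 38.158*I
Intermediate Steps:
h(C) = -8 (h(C) = 9 - 1*17 = 9 - 17 = -8)
√(-1448 + h(-57)) = √(-1448 - 8) = √(-1456) = 4*I*√91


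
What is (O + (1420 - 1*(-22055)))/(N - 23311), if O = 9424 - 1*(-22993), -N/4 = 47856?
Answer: -55892/214735 ≈ -0.26028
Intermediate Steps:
N = -191424 (N = -4*47856 = -191424)
O = 32417 (O = 9424 + 22993 = 32417)
(O + (1420 - 1*(-22055)))/(N - 23311) = (32417 + (1420 - 1*(-22055)))/(-191424 - 23311) = (32417 + (1420 + 22055))/(-214735) = (32417 + 23475)*(-1/214735) = 55892*(-1/214735) = -55892/214735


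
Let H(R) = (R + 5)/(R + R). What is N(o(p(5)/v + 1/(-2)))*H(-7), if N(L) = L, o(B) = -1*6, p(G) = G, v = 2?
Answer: -6/7 ≈ -0.85714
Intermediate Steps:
H(R) = (5 + R)/(2*R) (H(R) = (5 + R)/((2*R)) = (5 + R)*(1/(2*R)) = (5 + R)/(2*R))
o(B) = -6
N(o(p(5)/v + 1/(-2)))*H(-7) = -3*(5 - 7)/(-7) = -3*(-1)*(-2)/7 = -6*1/7 = -6/7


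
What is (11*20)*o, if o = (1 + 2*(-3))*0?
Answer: 0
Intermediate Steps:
o = 0 (o = (1 - 6)*0 = -5*0 = 0)
(11*20)*o = (11*20)*0 = 220*0 = 0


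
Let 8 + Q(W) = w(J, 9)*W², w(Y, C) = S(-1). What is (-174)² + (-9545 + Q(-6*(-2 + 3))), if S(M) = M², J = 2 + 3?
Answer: 20759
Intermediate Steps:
J = 5
w(Y, C) = 1 (w(Y, C) = (-1)² = 1)
Q(W) = -8 + W² (Q(W) = -8 + 1*W² = -8 + W²)
(-174)² + (-9545 + Q(-6*(-2 + 3))) = (-174)² + (-9545 + (-8 + (-6*(-2 + 3))²)) = 30276 + (-9545 + (-8 + (-6*1)²)) = 30276 + (-9545 + (-8 + (-6)²)) = 30276 + (-9545 + (-8 + 36)) = 30276 + (-9545 + 28) = 30276 - 9517 = 20759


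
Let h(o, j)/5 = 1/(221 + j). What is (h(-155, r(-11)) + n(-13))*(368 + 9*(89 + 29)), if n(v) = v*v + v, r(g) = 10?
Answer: 4685330/21 ≈ 2.2311e+5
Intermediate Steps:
h(o, j) = 5/(221 + j)
n(v) = v + v² (n(v) = v² + v = v + v²)
(h(-155, r(-11)) + n(-13))*(368 + 9*(89 + 29)) = (5/(221 + 10) - 13*(1 - 13))*(368 + 9*(89 + 29)) = (5/231 - 13*(-12))*(368 + 9*118) = (5*(1/231) + 156)*(368 + 1062) = (5/231 + 156)*1430 = (36041/231)*1430 = 4685330/21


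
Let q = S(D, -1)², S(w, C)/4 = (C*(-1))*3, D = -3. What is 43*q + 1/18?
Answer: 111457/18 ≈ 6192.1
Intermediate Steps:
S(w, C) = -12*C (S(w, C) = 4*((C*(-1))*3) = 4*(-C*3) = 4*(-3*C) = -12*C)
q = 144 (q = (-12*(-1))² = 12² = 144)
43*q + 1/18 = 43*144 + 1/18 = 6192 + 1/18 = 111457/18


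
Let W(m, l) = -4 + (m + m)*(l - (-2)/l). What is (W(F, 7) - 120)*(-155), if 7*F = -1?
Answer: 957590/49 ≈ 19543.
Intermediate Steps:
F = -1/7 (F = (1/7)*(-1) = -1/7 ≈ -0.14286)
W(m, l) = -4 + 2*m*(l + 2/l) (W(m, l) = -4 + (2*m)*(l + 2/l) = -4 + 2*m*(l + 2/l))
(W(F, 7) - 120)*(-155) = ((-4 + 2*7*(-1/7) + 4*(-1/7)/7) - 120)*(-155) = ((-4 - 2 + 4*(-1/7)*(1/7)) - 120)*(-155) = ((-4 - 2 - 4/49) - 120)*(-155) = (-298/49 - 120)*(-155) = -6178/49*(-155) = 957590/49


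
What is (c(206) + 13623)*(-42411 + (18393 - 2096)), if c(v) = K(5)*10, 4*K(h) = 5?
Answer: -356077447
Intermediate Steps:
K(h) = 5/4 (K(h) = (¼)*5 = 5/4)
c(v) = 25/2 (c(v) = (5/4)*10 = 25/2)
(c(206) + 13623)*(-42411 + (18393 - 2096)) = (25/2 + 13623)*(-42411 + (18393 - 2096)) = 27271*(-42411 + 16297)/2 = (27271/2)*(-26114) = -356077447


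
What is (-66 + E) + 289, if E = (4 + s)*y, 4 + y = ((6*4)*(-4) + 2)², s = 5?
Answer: 79711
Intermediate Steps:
y = 8832 (y = -4 + ((6*4)*(-4) + 2)² = -4 + (24*(-4) + 2)² = -4 + (-96 + 2)² = -4 + (-94)² = -4 + 8836 = 8832)
E = 79488 (E = (4 + 5)*8832 = 9*8832 = 79488)
(-66 + E) + 289 = (-66 + 79488) + 289 = 79422 + 289 = 79711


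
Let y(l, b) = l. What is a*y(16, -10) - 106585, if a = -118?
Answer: -108473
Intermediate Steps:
a*y(16, -10) - 106585 = -118*16 - 106585 = -1888 - 106585 = -108473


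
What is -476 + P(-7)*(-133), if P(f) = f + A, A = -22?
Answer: 3381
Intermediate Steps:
P(f) = -22 + f (P(f) = f - 22 = -22 + f)
-476 + P(-7)*(-133) = -476 + (-22 - 7)*(-133) = -476 - 29*(-133) = -476 + 3857 = 3381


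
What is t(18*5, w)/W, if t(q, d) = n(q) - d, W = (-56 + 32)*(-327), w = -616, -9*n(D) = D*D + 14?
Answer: -1285/35316 ≈ -0.036386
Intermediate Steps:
n(D) = -14/9 - D²/9 (n(D) = -(D*D + 14)/9 = -(D² + 14)/9 = -(14 + D²)/9 = -14/9 - D²/9)
W = 7848 (W = -24*(-327) = 7848)
t(q, d) = -14/9 - d - q²/9 (t(q, d) = (-14/9 - q²/9) - d = -14/9 - d - q²/9)
t(18*5, w)/W = (-14/9 - 1*(-616) - (18*5)²/9)/7848 = (-14/9 + 616 - ⅑*90²)*(1/7848) = (-14/9 + 616 - ⅑*8100)*(1/7848) = (-14/9 + 616 - 900)*(1/7848) = -2570/9*1/7848 = -1285/35316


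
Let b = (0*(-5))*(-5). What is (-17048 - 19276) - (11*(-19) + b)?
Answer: -36115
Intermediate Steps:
b = 0 (b = 0*(-5) = 0)
(-17048 - 19276) - (11*(-19) + b) = (-17048 - 19276) - (11*(-19) + 0) = -36324 - (-209 + 0) = -36324 - 1*(-209) = -36324 + 209 = -36115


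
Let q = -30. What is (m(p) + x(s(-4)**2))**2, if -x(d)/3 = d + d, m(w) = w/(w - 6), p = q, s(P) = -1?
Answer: 961/36 ≈ 26.694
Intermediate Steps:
p = -30
m(w) = w/(-6 + w)
x(d) = -6*d (x(d) = -3*(d + d) = -6*d)
(m(p) + x(s(-4)**2))**2 = (-30/(-6 - 30) - 6*(-1)**2)**2 = (-30/(-36) - 6*1)**2 = (-30*(-1/36) - 6)**2 = (5/6 - 6)**2 = (-31/6)**2 = 961/36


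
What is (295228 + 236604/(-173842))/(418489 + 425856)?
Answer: 25661394686/73391311745 ≈ 0.34965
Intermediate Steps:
(295228 + 236604/(-173842))/(418489 + 425856) = (295228 + 236604*(-1/173842))/844345 = (295228 - 118302/86921)*(1/844345) = (25661394686/86921)*(1/844345) = 25661394686/73391311745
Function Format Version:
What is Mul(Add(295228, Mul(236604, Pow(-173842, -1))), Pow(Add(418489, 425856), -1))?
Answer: Rational(25661394686, 73391311745) ≈ 0.34965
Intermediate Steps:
Mul(Add(295228, Mul(236604, Pow(-173842, -1))), Pow(Add(418489, 425856), -1)) = Mul(Add(295228, Mul(236604, Rational(-1, 173842))), Pow(844345, -1)) = Mul(Add(295228, Rational(-118302, 86921)), Rational(1, 844345)) = Mul(Rational(25661394686, 86921), Rational(1, 844345)) = Rational(25661394686, 73391311745)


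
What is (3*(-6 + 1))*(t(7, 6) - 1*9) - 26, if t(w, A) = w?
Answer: 4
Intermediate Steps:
(3*(-6 + 1))*(t(7, 6) - 1*9) - 26 = (3*(-6 + 1))*(7 - 1*9) - 26 = (3*(-5))*(7 - 9) - 26 = -15*(-2) - 26 = 30 - 26 = 4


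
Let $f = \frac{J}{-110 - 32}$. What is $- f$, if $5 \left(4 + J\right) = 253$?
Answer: $\frac{233}{710} \approx 0.32817$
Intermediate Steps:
$J = \frac{233}{5}$ ($J = -4 + \frac{1}{5} \cdot 253 = -4 + \frac{253}{5} = \frac{233}{5} \approx 46.6$)
$f = - \frac{233}{710}$ ($f = \frac{1}{-110 - 32} \cdot \frac{233}{5} = \frac{1}{-142} \cdot \frac{233}{5} = \left(- \frac{1}{142}\right) \frac{233}{5} = - \frac{233}{710} \approx -0.32817$)
$- f = \left(-1\right) \left(- \frac{233}{710}\right) = \frac{233}{710}$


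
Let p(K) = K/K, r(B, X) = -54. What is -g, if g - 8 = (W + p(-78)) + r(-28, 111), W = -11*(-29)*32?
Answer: -10163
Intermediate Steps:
p(K) = 1
W = 10208 (W = 319*32 = 10208)
g = 10163 (g = 8 + ((10208 + 1) - 54) = 8 + (10209 - 54) = 8 + 10155 = 10163)
-g = -1*10163 = -10163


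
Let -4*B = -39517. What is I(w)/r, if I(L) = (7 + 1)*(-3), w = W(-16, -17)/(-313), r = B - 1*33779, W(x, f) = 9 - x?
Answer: 96/95599 ≈ 0.0010042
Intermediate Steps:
B = 39517/4 (B = -¼*(-39517) = 39517/4 ≈ 9879.3)
r = -95599/4 (r = 39517/4 - 1*33779 = 39517/4 - 33779 = -95599/4 ≈ -23900.)
w = -25/313 (w = (9 - 1*(-16))/(-313) = (9 + 16)*(-1/313) = 25*(-1/313) = -25/313 ≈ -0.079872)
I(L) = -24 (I(L) = 8*(-3) = -24)
I(w)/r = -24/(-95599/4) = -24*(-4/95599) = 96/95599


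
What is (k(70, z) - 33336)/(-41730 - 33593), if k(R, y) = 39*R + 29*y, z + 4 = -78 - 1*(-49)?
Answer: 31563/75323 ≈ 0.41904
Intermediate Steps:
z = -33 (z = -4 + (-78 - 1*(-49)) = -4 + (-78 + 49) = -4 - 29 = -33)
k(R, y) = 29*y + 39*R
(k(70, z) - 33336)/(-41730 - 33593) = ((29*(-33) + 39*70) - 33336)/(-41730 - 33593) = ((-957 + 2730) - 33336)/(-75323) = (1773 - 33336)*(-1/75323) = -31563*(-1/75323) = 31563/75323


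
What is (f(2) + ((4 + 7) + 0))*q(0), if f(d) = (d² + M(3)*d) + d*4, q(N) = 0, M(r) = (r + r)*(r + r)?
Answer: 0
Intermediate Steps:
M(r) = 4*r² (M(r) = (2*r)*(2*r) = 4*r²)
f(d) = d² + 40*d (f(d) = (d² + (4*3²)*d) + d*4 = (d² + (4*9)*d) + 4*d = (d² + 36*d) + 4*d = d² + 40*d)
(f(2) + ((4 + 7) + 0))*q(0) = (2*(40 + 2) + ((4 + 7) + 0))*0 = (2*42 + (11 + 0))*0 = (84 + 11)*0 = 95*0 = 0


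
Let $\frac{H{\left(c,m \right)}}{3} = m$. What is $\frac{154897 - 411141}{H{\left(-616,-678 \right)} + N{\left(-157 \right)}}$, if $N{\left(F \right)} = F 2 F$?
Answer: $- \frac{64061}{11816} \approx -5.4215$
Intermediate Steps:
$N{\left(F \right)} = 2 F^{2}$ ($N{\left(F \right)} = 2 F F = 2 F^{2}$)
$H{\left(c,m \right)} = 3 m$
$\frac{154897 - 411141}{H{\left(-616,-678 \right)} + N{\left(-157 \right)}} = \frac{154897 - 411141}{3 \left(-678\right) + 2 \left(-157\right)^{2}} = - \frac{256244}{-2034 + 2 \cdot 24649} = - \frac{256244}{-2034 + 49298} = - \frac{256244}{47264} = \left(-256244\right) \frac{1}{47264} = - \frac{64061}{11816}$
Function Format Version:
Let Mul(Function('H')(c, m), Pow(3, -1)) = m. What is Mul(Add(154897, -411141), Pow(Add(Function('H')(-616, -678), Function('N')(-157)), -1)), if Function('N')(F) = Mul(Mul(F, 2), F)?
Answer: Rational(-64061, 11816) ≈ -5.4215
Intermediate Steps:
Function('N')(F) = Mul(2, Pow(F, 2)) (Function('N')(F) = Mul(Mul(2, F), F) = Mul(2, Pow(F, 2)))
Function('H')(c, m) = Mul(3, m)
Mul(Add(154897, -411141), Pow(Add(Function('H')(-616, -678), Function('N')(-157)), -1)) = Mul(Add(154897, -411141), Pow(Add(Mul(3, -678), Mul(2, Pow(-157, 2))), -1)) = Mul(-256244, Pow(Add(-2034, Mul(2, 24649)), -1)) = Mul(-256244, Pow(Add(-2034, 49298), -1)) = Mul(-256244, Pow(47264, -1)) = Mul(-256244, Rational(1, 47264)) = Rational(-64061, 11816)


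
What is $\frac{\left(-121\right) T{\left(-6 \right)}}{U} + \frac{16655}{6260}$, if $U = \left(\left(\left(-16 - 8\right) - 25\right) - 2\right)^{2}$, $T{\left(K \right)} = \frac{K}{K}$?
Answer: $\frac{8512439}{3256452} \approx 2.614$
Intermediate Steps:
$T{\left(K \right)} = 1$
$U = 2601$ ($U = \left(\left(-24 - 25\right) - 2\right)^{2} = \left(-49 - 2\right)^{2} = \left(-51\right)^{2} = 2601$)
$\frac{\left(-121\right) T{\left(-6 \right)}}{U} + \frac{16655}{6260} = \frac{\left(-121\right) 1}{2601} + \frac{16655}{6260} = \left(-121\right) \frac{1}{2601} + 16655 \cdot \frac{1}{6260} = - \frac{121}{2601} + \frac{3331}{1252} = \frac{8512439}{3256452}$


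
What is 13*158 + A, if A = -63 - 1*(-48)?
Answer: 2039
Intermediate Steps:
A = -15 (A = -63 + 48 = -15)
13*158 + A = 13*158 - 15 = 2054 - 15 = 2039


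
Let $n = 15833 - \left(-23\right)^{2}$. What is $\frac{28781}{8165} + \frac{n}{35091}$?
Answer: $\frac{1134911231}{286518015} \approx 3.961$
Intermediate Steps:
$n = 15304$ ($n = 15833 - 529 = 15304$)
$\frac{28781}{8165} + \frac{n}{35091} = \frac{28781}{8165} + \frac{15304}{35091} = \frac{1134911231}{286518015}$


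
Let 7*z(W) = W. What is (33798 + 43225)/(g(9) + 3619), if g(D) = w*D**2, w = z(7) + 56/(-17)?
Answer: 1309391/58364 ≈ 22.435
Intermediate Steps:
z(W) = W/7
w = -39/17 (w = (1/7)*7 + 56/(-17) = 1 + 56*(-1/17) = 1 - 56/17 = -39/17 ≈ -2.2941)
g(D) = -39*D**2/17
(33798 + 43225)/(g(9) + 3619) = (33798 + 43225)/(-39/17*9**2 + 3619) = 77023/(-39/17*81 + 3619) = 77023/(-3159/17 + 3619) = 77023/(58364/17) = 77023*(17/58364) = 1309391/58364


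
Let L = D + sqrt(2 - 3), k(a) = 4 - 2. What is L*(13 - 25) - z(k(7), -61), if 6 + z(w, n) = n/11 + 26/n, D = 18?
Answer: -136903/671 - 12*I ≈ -204.03 - 12.0*I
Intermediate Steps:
k(a) = 2
z(w, n) = -6 + 26/n + n/11 (z(w, n) = -6 + (n/11 + 26/n) = -6 + (26/n + n/11) = -6 + 26/n + n/11)
L = 18 + I (L = 18 + sqrt(2 - 3) = 18 + sqrt(-1) = 18 + I ≈ 18.0 + 1.0*I)
L*(13 - 25) - z(k(7), -61) = (18 + I)*(13 - 25) - (-6 + 26/(-61) + (1/11)*(-61)) = (18 + I)*(-12) - (-6 + 26*(-1/61) - 61/11) = (-216 - 12*I) - (-6 - 26/61 - 61/11) = (-216 - 12*I) - 1*(-8033/671) = (-216 - 12*I) + 8033/671 = -136903/671 - 12*I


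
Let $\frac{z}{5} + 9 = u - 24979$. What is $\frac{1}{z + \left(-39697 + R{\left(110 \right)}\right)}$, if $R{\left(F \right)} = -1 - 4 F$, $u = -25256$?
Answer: $- \frac{1}{291358} \approx -3.4322 \cdot 10^{-6}$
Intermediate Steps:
$z = -251220$ ($z = -45 + 5 \left(-25256 - 24979\right) = -45 + 5 \left(-50235\right) = -45 - 251175 = -251220$)
$\frac{1}{z + \left(-39697 + R{\left(110 \right)}\right)} = \frac{1}{-251220 - 40138} = \frac{1}{-291358} = - \frac{1}{291358}$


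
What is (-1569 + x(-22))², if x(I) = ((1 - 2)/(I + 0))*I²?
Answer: 2393209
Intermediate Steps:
x(I) = -I (x(I) = (-1/I)*I² = -I)
(-1569 + x(-22))² = (-1569 - 1*(-22))² = (-1569 + 22)² = (-1547)² = 2393209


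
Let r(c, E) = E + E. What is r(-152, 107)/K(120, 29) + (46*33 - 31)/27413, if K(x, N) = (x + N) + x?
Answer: 6266385/7374097 ≈ 0.84978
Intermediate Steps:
K(x, N) = N + 2*x (K(x, N) = (N + x) + x = N + 2*x)
r(c, E) = 2*E
r(-152, 107)/K(120, 29) + (46*33 - 31)/27413 = (2*107)/(29 + 2*120) + (46*33 - 31)/27413 = 214/(29 + 240) + (1518 - 31)*(1/27413) = 214/269 + 1487*(1/27413) = 214*(1/269) + 1487/27413 = 214/269 + 1487/27413 = 6266385/7374097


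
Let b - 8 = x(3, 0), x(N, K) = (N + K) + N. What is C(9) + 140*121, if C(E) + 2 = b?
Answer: 16952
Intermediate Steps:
x(N, K) = K + 2*N (x(N, K) = (K + N) + N = K + 2*N)
b = 14 (b = 8 + (0 + 2*3) = 8 + (0 + 6) = 8 + 6 = 14)
C(E) = 12 (C(E) = -2 + 14 = 12)
C(9) + 140*121 = 12 + 140*121 = 12 + 16940 = 16952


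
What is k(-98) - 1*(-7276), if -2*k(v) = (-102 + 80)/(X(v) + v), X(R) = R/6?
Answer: 2495635/343 ≈ 7275.9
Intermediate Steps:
X(R) = R/6 (X(R) = R*(1/6) = R/6)
k(v) = 66/(7*v) (k(v) = -(-102 + 80)/(2*(v/6 + v)) = -(-11)/(7*v/6) = -(-11)*6/(7*v) = -(-66)/(7*v) = 66/(7*v))
k(-98) - 1*(-7276) = (66/7)/(-98) - 1*(-7276) = (66/7)*(-1/98) + 7276 = -33/343 + 7276 = 2495635/343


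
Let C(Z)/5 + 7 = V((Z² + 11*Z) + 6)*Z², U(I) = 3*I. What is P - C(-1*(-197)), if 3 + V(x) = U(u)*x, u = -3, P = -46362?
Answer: 71571705518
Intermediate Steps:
V(x) = -3 - 9*x (V(x) = -3 + (3*(-3))*x = -3 - 9*x)
C(Z) = -35 + 5*Z²*(-57 - 99*Z - 9*Z²) (C(Z) = -35 + 5*((-3 - 9*((Z² + 11*Z) + 6))*Z²) = -35 + 5*((-3 - 9*(6 + Z² + 11*Z))*Z²) = -35 + 5*((-3 + (-54 - 99*Z - 9*Z²))*Z²) = -35 + 5*((-57 - 99*Z - 9*Z²)*Z²) = -35 + 5*(Z²*(-57 - 99*Z - 9*Z²)) = -35 + 5*Z²*(-57 - 99*Z - 9*Z²))
P - C(-1*(-197)) = -46362 - (-35 - 495*(-1*(-197))³ - 285*(-1*(-197))² - 45*(-1*(-197))⁴) = -46362 - (-35 - 495*197³ - 285*197² - 45*197⁴) = -46362 - (-35 - 495*7645373 - 285*38809 - 45*1506138481) = -46362 - (-35 - 3784459635 - 11060565 - 67776231645) = -46362 - 1*(-71571751880) = -46362 + 71571751880 = 71571705518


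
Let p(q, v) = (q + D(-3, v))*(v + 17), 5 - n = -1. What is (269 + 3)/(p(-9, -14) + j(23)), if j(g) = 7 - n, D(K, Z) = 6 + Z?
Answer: -136/25 ≈ -5.4400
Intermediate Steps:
n = 6 (n = 5 - 1*(-1) = 5 + 1 = 6)
j(g) = 1 (j(g) = 7 - 1*6 = 7 - 6 = 1)
p(q, v) = (17 + v)*(6 + q + v) (p(q, v) = (q + (6 + v))*(v + 17) = (6 + q + v)*(17 + v) = (17 + v)*(6 + q + v))
(269 + 3)/(p(-9, -14) + j(23)) = (269 + 3)/((102 + (-14)² + 17*(-9) + 23*(-14) - 9*(-14)) + 1) = 272/((102 + 196 - 153 - 322 + 126) + 1) = 272/(-51 + 1) = 272/(-50) = 272*(-1/50) = -136/25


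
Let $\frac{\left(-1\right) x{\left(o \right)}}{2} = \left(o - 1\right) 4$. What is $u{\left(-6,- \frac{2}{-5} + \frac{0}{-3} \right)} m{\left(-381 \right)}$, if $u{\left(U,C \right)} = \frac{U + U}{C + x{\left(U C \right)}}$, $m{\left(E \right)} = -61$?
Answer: $\frac{610}{23} \approx 26.522$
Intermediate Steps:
$x{\left(o \right)} = 8 - 8 o$ ($x{\left(o \right)} = - 2 \left(o - 1\right) 4 = - 2 \left(-1 + o\right) 4 = - 2 \left(-4 + 4 o\right) = 8 - 8 o$)
$u{\left(U,C \right)} = \frac{2 U}{8 + C - 8 C U}$ ($u{\left(U,C \right)} = \frac{U + U}{C - \left(-8 + 8 U C\right)} = \frac{2 U}{C - \left(-8 + 8 C U\right)} = \frac{2 U}{8 + C - 8 C U}$)
$u{\left(-6,- \frac{2}{-5} + \frac{0}{-3} \right)} m{\left(-381 \right)} = 2 \left(-6\right) \frac{1}{8 + \left(- \frac{2}{-5} + \frac{0}{-3}\right) - 8 \left(- \frac{2}{-5} + \frac{0}{-3}\right) \left(-6\right)} \left(-61\right) = 2 \left(-6\right) \frac{1}{8 + \left(\left(-2\right) \left(- \frac{1}{5}\right) + 0 \left(- \frac{1}{3}\right)\right) - 8 \left(\left(-2\right) \left(- \frac{1}{5}\right) + 0 \left(- \frac{1}{3}\right)\right) \left(-6\right)} \left(-61\right) = 2 \left(-6\right) \frac{1}{8 + \left(\frac{2}{5} + 0\right) - 8 \left(\frac{2}{5} + 0\right) \left(-6\right)} \left(-61\right) = 2 \left(-6\right) \frac{1}{8 + \frac{2}{5} - \frac{16}{5} \left(-6\right)} \left(-61\right) = 2 \left(-6\right) \frac{1}{8 + \frac{2}{5} + \frac{96}{5}} \left(-61\right) = 2 \left(-6\right) \frac{1}{\frac{138}{5}} \left(-61\right) = 2 \left(-6\right) \frac{5}{138} \left(-61\right) = \left(- \frac{10}{23}\right) \left(-61\right) = \frac{610}{23}$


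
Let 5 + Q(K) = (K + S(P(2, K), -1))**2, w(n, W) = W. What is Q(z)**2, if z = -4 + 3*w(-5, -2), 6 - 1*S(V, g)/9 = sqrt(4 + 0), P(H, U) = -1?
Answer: 450241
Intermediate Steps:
S(V, g) = 36 (S(V, g) = 54 - 9*sqrt(4 + 0) = 54 - 9*sqrt(4) = 54 - 9*2 = 54 - 18 = 36)
z = -10 (z = -4 + 3*(-2) = -4 - 6 = -10)
Q(K) = -5 + (36 + K)**2 (Q(K) = -5 + (K + 36)**2 = -5 + (36 + K)**2)
Q(z)**2 = (-5 + (36 - 10)**2)**2 = (-5 + 26**2)**2 = (-5 + 676)**2 = 671**2 = 450241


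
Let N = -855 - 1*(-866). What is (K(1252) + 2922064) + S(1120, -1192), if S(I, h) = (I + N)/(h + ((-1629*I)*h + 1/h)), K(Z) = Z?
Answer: 7578218855110947332/2592336529855 ≈ 2.9233e+6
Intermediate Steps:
N = 11 (N = -855 + 866 = 11)
S(I, h) = (11 + I)/(h + 1/h - 1629*I*h) (S(I, h) = (I + 11)/(h + ((-1629*I)*h + 1/h)) = (11 + I)/(h + (-1629*I*h + 1/h)) = (11 + I)/(h + (1/h - 1629*I*h)) = (11 + I)/(h + 1/h - 1629*I*h))
(K(1252) + 2922064) + S(1120, -1192) = (1252 + 2922064) - 1192*(11 + 1120)/(1 + (-1192)² - 1629*1120*(-1192)²) = 2923316 - 1192*1131/(1 + 1420864 - 1629*1120*1420864) = 2923316 - 1192*1131/(1 + 1420864 - 2592337950720) = 2923316 - 1192*1131/(-2592336529855) = 2923316 - 1192*(-1/2592336529855)*1131 = 2923316 + 1348152/2592336529855 = 7578218855110947332/2592336529855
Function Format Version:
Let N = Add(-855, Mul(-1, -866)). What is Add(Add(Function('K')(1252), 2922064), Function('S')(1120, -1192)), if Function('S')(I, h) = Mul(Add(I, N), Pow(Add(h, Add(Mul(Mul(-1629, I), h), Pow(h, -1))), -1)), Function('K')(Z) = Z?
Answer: Rational(7578218855110947332, 2592336529855) ≈ 2.9233e+6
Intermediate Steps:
N = 11 (N = Add(-855, 866) = 11)
Function('S')(I, h) = Mul(Pow(Add(h, Pow(h, -1), Mul(-1629, I, h)), -1), Add(11, I)) (Function('S')(I, h) = Mul(Add(I, 11), Pow(Add(h, Add(Mul(Mul(-1629, I), h), Pow(h, -1))), -1)) = Mul(Add(11, I), Pow(Add(h, Add(Mul(-1629, I, h), Pow(h, -1))), -1)) = Mul(Add(11, I), Pow(Add(h, Add(Pow(h, -1), Mul(-1629, I, h))), -1)) = Mul(Add(11, I), Pow(Add(h, Pow(h, -1), Mul(-1629, I, h)), -1)) = Mul(Pow(Add(h, Pow(h, -1), Mul(-1629, I, h)), -1), Add(11, I)))
Add(Add(Function('K')(1252), 2922064), Function('S')(1120, -1192)) = Add(Add(1252, 2922064), Mul(-1192, Pow(Add(1, Pow(-1192, 2), Mul(-1629, 1120, Pow(-1192, 2))), -1), Add(11, 1120))) = Add(2923316, Mul(-1192, Pow(Add(1, 1420864, Mul(-1629, 1120, 1420864)), -1), 1131)) = Add(2923316, Mul(-1192, Pow(Add(1, 1420864, -2592337950720), -1), 1131)) = Add(2923316, Mul(-1192, Pow(-2592336529855, -1), 1131)) = Add(2923316, Mul(-1192, Rational(-1, 2592336529855), 1131)) = Add(2923316, Rational(1348152, 2592336529855)) = Rational(7578218855110947332, 2592336529855)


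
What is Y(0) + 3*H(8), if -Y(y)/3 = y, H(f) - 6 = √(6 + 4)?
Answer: 18 + 3*√10 ≈ 27.487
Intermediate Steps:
H(f) = 6 + √10 (H(f) = 6 + √(6 + 4) = 6 + √10)
Y(y) = -3*y
Y(0) + 3*H(8) = -3*0 + 3*(6 + √10) = 0 + (18 + 3*√10) = 18 + 3*√10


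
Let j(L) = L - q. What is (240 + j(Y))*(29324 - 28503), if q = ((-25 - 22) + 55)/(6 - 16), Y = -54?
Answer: 766814/5 ≈ 1.5336e+5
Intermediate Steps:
q = -⅘ (q = (-47 + 55)/(-10) = 8*(-⅒) = -⅘ ≈ -0.80000)
j(L) = ⅘ + L (j(L) = L - 1*(-⅘) = L + ⅘ = ⅘ + L)
(240 + j(Y))*(29324 - 28503) = (240 + (⅘ - 54))*(29324 - 28503) = (240 - 266/5)*821 = (934/5)*821 = 766814/5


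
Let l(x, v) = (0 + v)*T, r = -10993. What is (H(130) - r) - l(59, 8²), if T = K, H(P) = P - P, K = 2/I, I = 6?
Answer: 32915/3 ≈ 10972.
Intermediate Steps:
K = ⅓ (K = 2/6 = 2*(⅙) = ⅓ ≈ 0.33333)
H(P) = 0
T = ⅓ ≈ 0.33333
l(x, v) = v/3 (l(x, v) = (0 + v)*(⅓) = v*(⅓) = v/3)
(H(130) - r) - l(59, 8²) = (0 - 1*(-10993)) - 8²/3 = (0 + 10993) - 64/3 = 10993 - 1*64/3 = 10993 - 64/3 = 32915/3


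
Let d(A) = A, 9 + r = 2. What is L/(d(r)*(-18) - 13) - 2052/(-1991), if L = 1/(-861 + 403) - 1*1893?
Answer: -1619987837/103042214 ≈ -15.722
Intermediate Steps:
r = -7 (r = -9 + 2 = -7)
L = -866995/458 (L = 1/(-458) - 1893 = -1/458 - 1893 = -866995/458 ≈ -1893.0)
L/(d(r)*(-18) - 13) - 2052/(-1991) = -866995/(458*(-7*(-18) - 13)) - 2052/(-1991) = -866995/(458*(126 - 13)) - 2052*(-1/1991) = -866995/458/113 + 2052/1991 = -866995/458*1/113 + 2052/1991 = -866995/51754 + 2052/1991 = -1619987837/103042214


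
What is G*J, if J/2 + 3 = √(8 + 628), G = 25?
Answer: -150 + 100*√159 ≈ 1111.0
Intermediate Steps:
J = -6 + 4*√159 (J = -6 + 2*√(8 + 628) = -6 + 2*√636 = -6 + 2*(2*√159) = -6 + 4*√159 ≈ 44.438)
G*J = 25*(-6 + 4*√159) = -150 + 100*√159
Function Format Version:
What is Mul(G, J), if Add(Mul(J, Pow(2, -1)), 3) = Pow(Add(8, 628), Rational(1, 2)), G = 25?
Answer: Add(-150, Mul(100, Pow(159, Rational(1, 2)))) ≈ 1111.0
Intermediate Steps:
J = Add(-6, Mul(4, Pow(159, Rational(1, 2)))) (J = Add(-6, Mul(2, Pow(Add(8, 628), Rational(1, 2)))) = Add(-6, Mul(2, Pow(636, Rational(1, 2)))) = Add(-6, Mul(2, Mul(2, Pow(159, Rational(1, 2))))) = Add(-6, Mul(4, Pow(159, Rational(1, 2)))) ≈ 44.438)
Mul(G, J) = Mul(25, Add(-6, Mul(4, Pow(159, Rational(1, 2))))) = Add(-150, Mul(100, Pow(159, Rational(1, 2))))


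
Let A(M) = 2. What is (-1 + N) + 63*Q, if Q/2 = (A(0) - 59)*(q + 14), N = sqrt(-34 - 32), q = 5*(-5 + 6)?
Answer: -136459 + I*sqrt(66) ≈ -1.3646e+5 + 8.124*I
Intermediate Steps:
q = 5 (q = 5*1 = 5)
N = I*sqrt(66) (N = sqrt(-66) = I*sqrt(66) ≈ 8.124*I)
Q = -2166 (Q = 2*((2 - 59)*(5 + 14)) = 2*(-57*19) = 2*(-1083) = -2166)
(-1 + N) + 63*Q = (-1 + I*sqrt(66)) + 63*(-2166) = (-1 + I*sqrt(66)) - 136458 = -136459 + I*sqrt(66)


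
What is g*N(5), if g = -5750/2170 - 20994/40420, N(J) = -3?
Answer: 41695797/4385570 ≈ 9.5075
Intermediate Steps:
g = -13898599/4385570 (g = -5750*1/2170 - 20994*1/40420 = -575/217 - 10497/20210 = -13898599/4385570 ≈ -3.1692)
g*N(5) = -13898599/4385570*(-3) = 41695797/4385570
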